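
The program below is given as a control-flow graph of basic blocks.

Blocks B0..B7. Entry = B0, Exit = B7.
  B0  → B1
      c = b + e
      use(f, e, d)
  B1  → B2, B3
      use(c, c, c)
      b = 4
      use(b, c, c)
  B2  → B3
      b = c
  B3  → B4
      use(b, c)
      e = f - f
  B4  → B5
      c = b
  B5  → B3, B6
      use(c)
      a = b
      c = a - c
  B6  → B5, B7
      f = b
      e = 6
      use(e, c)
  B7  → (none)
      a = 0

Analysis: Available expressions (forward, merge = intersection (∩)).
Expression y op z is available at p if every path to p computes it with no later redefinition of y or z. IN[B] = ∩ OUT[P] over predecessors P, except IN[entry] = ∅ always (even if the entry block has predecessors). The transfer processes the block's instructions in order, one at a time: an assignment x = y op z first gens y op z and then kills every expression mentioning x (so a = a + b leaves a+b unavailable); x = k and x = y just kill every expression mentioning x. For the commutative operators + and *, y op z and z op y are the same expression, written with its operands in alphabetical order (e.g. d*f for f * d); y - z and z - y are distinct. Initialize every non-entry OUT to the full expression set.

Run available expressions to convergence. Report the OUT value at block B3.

Answer: {f-f}

Working:
Converged values:
  B0:  IN={}  OUT={b+e}
  B1:  IN={b+e}  OUT={}
  B2:  IN={}  OUT={}
  B3:  IN={}  OUT={f-f}
  B4:  IN={f-f}  OUT={f-f}
  B5:  IN={}  OUT={}
  B6:  IN={}  OUT={}
  B7:  IN={}  OUT={}

Merge at B3: IN[B3] = OUT[B1] ∩ OUT[B2] ∩ OUT[B5] = {}
Applying B3's transfer function to that IN value gives OUT[B3] (row B3 above).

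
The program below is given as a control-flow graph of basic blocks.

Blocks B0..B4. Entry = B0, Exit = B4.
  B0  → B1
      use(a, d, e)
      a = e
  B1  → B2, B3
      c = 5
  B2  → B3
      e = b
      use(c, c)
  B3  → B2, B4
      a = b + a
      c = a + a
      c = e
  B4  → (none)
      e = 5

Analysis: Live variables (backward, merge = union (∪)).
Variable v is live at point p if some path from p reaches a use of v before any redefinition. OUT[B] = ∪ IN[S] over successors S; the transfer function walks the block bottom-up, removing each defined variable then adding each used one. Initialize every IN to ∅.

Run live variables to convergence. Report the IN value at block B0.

Answer: {a, b, d, e}

Derivation:
Fixpoint table:
  B0:   IN={a, b, d, e}   OUT={a, b, e}
  B1:   IN={a, b, e}   OUT={a, b, c, e}
  B2:   IN={a, b, c}   OUT={a, b, e}
  B3:   IN={a, b, e}   OUT={a, b, c}
  B4:   IN={}   OUT={}

Merge at B0: OUT[B0] = IN[B1] = {a, b, e}
Applying B0's transfer function to that OUT value gives IN[B0] (row B0 above).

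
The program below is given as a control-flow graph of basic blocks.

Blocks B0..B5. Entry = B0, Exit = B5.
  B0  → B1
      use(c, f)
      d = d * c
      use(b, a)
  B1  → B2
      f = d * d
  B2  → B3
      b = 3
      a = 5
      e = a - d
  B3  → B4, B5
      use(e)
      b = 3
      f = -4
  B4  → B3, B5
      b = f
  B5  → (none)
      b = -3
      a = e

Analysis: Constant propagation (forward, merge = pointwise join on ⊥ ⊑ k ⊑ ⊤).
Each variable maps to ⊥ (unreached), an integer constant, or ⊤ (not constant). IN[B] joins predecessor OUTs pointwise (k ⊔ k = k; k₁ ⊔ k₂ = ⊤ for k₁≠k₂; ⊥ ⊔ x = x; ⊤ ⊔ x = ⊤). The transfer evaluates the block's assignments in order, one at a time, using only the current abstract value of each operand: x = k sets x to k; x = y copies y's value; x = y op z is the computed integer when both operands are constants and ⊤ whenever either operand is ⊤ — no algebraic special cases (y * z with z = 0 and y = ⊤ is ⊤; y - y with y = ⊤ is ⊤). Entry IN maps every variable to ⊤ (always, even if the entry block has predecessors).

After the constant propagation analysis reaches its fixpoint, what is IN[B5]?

Answer: {a: 5, b: ⊤, c: ⊤, d: ⊤, e: ⊤, f: -4}

Working:
Fixpoint table:
  B0:   IN=(all ⊤)   OUT=(all ⊤)
  B1:   IN=(all ⊤)   OUT=(all ⊤)
  B2:   IN=(all ⊤)   OUT={a:5, b:3; rest ⊤}
  B3:   IN={a:5; rest ⊤}   OUT={a:5, b:3, f:-4; rest ⊤}
  B4:   IN={a:5, b:3, f:-4; rest ⊤}   OUT={a:5, b:-4, f:-4; rest ⊤}
  B5:   IN={a:5, f:-4; rest ⊤}   OUT={b:-3, f:-4; rest ⊤}

Merge at B5: IN[B5] = OUT[B3] ⊔ OUT[B4] = {a: 5, b: ⊤, c: ⊤, d: ⊤, e: ⊤, f: -4}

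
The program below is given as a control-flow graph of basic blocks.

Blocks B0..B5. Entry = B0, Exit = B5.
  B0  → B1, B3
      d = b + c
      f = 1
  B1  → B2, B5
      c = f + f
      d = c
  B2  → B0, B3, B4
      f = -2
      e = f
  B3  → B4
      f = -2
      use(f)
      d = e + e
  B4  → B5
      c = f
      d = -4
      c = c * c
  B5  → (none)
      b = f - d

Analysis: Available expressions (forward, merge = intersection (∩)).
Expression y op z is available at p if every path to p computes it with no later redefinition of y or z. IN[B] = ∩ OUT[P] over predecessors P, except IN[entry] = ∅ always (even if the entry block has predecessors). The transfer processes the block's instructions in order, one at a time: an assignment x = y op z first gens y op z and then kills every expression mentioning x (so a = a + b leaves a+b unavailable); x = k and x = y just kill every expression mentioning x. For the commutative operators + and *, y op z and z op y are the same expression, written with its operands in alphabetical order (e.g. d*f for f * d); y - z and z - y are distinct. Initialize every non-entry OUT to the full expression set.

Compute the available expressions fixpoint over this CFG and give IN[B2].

Fixpoint table:
  B0: | IN={} | OUT={b+c}
  B1: | IN={b+c} | OUT={f+f}
  B2: | IN={f+f} | OUT={}
  B3: | IN={} | OUT={e+e}
  B4: | IN={} | OUT={}
  B5: | IN={} | OUT={f-d}

Merge at B2: IN[B2] = OUT[B1] = {f+f}

Answer: {f+f}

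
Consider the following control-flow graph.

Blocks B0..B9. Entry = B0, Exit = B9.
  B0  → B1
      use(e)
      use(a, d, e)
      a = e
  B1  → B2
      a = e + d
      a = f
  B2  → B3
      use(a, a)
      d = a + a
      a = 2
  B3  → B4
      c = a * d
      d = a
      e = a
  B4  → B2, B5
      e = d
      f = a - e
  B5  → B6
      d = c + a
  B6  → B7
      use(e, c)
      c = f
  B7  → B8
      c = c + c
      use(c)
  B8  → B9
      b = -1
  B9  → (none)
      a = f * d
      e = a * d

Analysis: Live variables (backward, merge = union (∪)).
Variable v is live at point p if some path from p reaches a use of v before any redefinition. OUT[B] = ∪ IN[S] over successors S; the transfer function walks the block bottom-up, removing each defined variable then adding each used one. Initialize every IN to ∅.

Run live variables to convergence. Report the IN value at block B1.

Fixpoint table:
  B0: | IN={a, d, e, f} | OUT={d, e, f}
  B1: | IN={d, e, f} | OUT={a}
  B2: | IN={a} | OUT={a, d}
  B3: | IN={a, d} | OUT={a, c, d}
  B4: | IN={a, c, d} | OUT={a, c, e, f}
  B5: | IN={a, c, e, f} | OUT={c, d, e, f}
  B6: | IN={c, d, e, f} | OUT={c, d, f}
  B7: | IN={c, d, f} | OUT={d, f}
  B8: | IN={d, f} | OUT={d, f}
  B9: | IN={d, f} | OUT={}

Merge at B1: OUT[B1] = IN[B2] = {a}
Applying B1's transfer function to that OUT value gives IN[B1] (row B1 above).

Answer: {d, e, f}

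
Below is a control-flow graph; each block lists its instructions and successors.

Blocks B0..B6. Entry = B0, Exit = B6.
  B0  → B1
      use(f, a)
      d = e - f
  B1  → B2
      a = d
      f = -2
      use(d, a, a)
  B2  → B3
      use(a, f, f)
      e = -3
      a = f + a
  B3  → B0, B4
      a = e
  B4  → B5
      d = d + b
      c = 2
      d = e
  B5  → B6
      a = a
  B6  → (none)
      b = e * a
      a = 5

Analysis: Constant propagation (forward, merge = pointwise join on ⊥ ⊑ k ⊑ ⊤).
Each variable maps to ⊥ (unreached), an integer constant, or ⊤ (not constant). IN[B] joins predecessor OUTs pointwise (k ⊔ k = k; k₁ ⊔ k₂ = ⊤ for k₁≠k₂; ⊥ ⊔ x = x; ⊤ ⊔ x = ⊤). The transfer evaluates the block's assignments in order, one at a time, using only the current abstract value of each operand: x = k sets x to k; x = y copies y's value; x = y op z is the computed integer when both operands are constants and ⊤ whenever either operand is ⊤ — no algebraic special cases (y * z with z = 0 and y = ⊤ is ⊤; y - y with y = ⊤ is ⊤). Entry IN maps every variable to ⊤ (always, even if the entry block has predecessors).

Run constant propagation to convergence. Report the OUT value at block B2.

Fixpoint table:
  B0: | IN=(all ⊤) | OUT=(all ⊤)
  B1: | IN=(all ⊤) | OUT={f:-2; rest ⊤}
  B2: | IN={f:-2; rest ⊤} | OUT={e:-3, f:-2; rest ⊤}
  B3: | IN={e:-3, f:-2; rest ⊤} | OUT={a:-3, e:-3, f:-2; rest ⊤}
  B4: | IN={a:-3, e:-3, f:-2; rest ⊤} | OUT={a:-3, c:2, d:-3, e:-3, f:-2; rest ⊤}
  B5: | IN={a:-3, c:2, d:-3, e:-3, f:-2; rest ⊤} | OUT={a:-3, c:2, d:-3, e:-3, f:-2; rest ⊤}
  B6: | IN={a:-3, c:2, d:-3, e:-3, f:-2; rest ⊤} | OUT={a:5, b:9, c:2, d:-3, e:-3, f:-2; rest ⊤}

Merge at B2: IN[B2] = OUT[B1] = {a: ⊤, b: ⊤, c: ⊤, d: ⊤, e: ⊤, f: -2}
Applying B2's transfer function to that IN value gives OUT[B2] (row B2 above).

Answer: {a: ⊤, b: ⊤, c: ⊤, d: ⊤, e: -3, f: -2}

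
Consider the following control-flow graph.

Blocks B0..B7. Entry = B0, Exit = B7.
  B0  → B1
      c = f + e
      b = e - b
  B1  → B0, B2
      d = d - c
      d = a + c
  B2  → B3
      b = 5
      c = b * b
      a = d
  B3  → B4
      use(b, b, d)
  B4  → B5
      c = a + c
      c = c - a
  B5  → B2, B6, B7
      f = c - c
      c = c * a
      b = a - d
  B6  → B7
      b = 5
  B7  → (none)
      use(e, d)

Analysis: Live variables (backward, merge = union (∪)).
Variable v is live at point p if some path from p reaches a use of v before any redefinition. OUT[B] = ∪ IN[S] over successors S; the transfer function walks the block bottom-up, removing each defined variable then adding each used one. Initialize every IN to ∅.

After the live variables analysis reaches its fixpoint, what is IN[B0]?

Per-block solution:
  B0: | IN={a, b, d, e, f} | OUT={a, b, c, d, e, f}
  B1: | IN={a, b, c, d, e, f} | OUT={a, b, d, e, f}
  B2: | IN={d, e} | OUT={a, b, c, d, e}
  B3: | IN={a, b, c, d, e} | OUT={a, c, d, e}
  B4: | IN={a, c, d, e} | OUT={a, c, d, e}
  B5: | IN={a, c, d, e} | OUT={d, e}
  B6: | IN={d, e} | OUT={d, e}
  B7: | IN={d, e} | OUT={}

Merge at B0: OUT[B0] = IN[B1] = {a, b, c, d, e, f}
Applying B0's transfer function to that OUT value gives IN[B0] (row B0 above).

Answer: {a, b, d, e, f}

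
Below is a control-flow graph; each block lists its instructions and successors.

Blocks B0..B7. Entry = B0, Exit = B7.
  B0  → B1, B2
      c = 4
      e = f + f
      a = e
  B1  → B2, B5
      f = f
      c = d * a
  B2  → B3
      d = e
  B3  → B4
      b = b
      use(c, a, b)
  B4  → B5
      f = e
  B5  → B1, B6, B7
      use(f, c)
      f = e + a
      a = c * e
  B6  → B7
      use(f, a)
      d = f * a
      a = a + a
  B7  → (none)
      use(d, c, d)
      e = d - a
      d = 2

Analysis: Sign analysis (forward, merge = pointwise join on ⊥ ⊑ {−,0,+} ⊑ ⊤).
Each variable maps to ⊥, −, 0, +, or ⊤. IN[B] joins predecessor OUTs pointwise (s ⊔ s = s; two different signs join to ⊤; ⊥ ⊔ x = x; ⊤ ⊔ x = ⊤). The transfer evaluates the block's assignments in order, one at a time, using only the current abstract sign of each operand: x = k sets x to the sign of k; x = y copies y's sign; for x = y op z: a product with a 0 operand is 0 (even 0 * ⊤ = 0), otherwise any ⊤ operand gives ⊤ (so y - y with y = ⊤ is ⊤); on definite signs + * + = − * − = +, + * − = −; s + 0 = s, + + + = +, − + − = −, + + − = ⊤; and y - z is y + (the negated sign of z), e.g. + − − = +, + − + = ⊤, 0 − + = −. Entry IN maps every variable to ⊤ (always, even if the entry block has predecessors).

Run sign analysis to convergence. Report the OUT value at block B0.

Answer: {a: ⊤, b: ⊤, c: +, d: ⊤, e: ⊤, f: ⊤}

Trace:
Per-block solution:
  B0:   IN=(all ⊤)   OUT={c:+; rest ⊤}
  B1:   IN=(all ⊤)   OUT=(all ⊤)
  B2:   IN=(all ⊤)   OUT=(all ⊤)
  B3:   IN=(all ⊤)   OUT=(all ⊤)
  B4:   IN=(all ⊤)   OUT=(all ⊤)
  B5:   IN=(all ⊤)   OUT=(all ⊤)
  B6:   IN=(all ⊤)   OUT=(all ⊤)
  B7:   IN=(all ⊤)   OUT={d:+; rest ⊤}

B0 is the boundary node: IN[B0] = {a: ⊤, b: ⊤, c: ⊤, d: ⊤, e: ⊤, f: ⊤}
Applying B0's transfer function to that IN value gives OUT[B0] (row B0 above).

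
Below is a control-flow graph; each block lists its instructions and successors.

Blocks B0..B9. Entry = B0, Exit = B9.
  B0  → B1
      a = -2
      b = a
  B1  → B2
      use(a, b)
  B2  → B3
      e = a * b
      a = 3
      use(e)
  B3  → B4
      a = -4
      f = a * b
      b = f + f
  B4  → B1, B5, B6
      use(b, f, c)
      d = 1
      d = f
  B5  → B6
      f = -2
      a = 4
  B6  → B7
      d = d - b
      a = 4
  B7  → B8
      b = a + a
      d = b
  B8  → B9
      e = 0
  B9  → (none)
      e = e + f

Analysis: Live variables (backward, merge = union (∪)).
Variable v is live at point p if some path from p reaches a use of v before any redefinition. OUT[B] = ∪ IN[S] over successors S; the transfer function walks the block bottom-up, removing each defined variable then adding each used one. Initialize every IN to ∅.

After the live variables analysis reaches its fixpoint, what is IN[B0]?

Fixpoint table:
  B0:  IN={c}  OUT={a, b, c}
  B1:  IN={a, b, c}  OUT={a, b, c}
  B2:  IN={a, b, c}  OUT={b, c}
  B3:  IN={b, c}  OUT={a, b, c, f}
  B4:  IN={a, b, c, f}  OUT={a, b, c, d, f}
  B5:  IN={b, d}  OUT={b, d, f}
  B6:  IN={b, d, f}  OUT={a, f}
  B7:  IN={a, f}  OUT={f}
  B8:  IN={f}  OUT={e, f}
  B9:  IN={e, f}  OUT={}

Merge at B0: OUT[B0] = IN[B1] = {a, b, c}
Applying B0's transfer function to that OUT value gives IN[B0] (row B0 above).

Answer: {c}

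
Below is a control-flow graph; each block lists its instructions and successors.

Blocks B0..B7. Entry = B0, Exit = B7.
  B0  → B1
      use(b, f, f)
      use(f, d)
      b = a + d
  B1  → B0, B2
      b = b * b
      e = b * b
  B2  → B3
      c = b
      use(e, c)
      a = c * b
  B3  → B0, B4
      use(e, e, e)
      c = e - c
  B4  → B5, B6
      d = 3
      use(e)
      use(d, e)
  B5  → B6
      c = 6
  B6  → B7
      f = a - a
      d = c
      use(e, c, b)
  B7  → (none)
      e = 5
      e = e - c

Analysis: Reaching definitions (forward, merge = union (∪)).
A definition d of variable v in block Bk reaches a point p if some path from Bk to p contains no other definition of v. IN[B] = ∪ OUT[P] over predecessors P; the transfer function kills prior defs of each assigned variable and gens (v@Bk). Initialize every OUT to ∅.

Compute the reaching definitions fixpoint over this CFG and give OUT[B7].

Per-block solution:
  B0:   IN={a@B2, b@B1, c@B3, e@B1}   OUT={a@B2, b@B0, c@B3, e@B1}
  B1:   IN={a@B2, b@B0, c@B3, e@B1}   OUT={a@B2, b@B1, c@B3, e@B1}
  B2:   IN={a@B2, b@B1, c@B3, e@B1}   OUT={a@B2, b@B1, c@B2, e@B1}
  B3:   IN={a@B2, b@B1, c@B2, e@B1}   OUT={a@B2, b@B1, c@B3, e@B1}
  B4:   IN={a@B2, b@B1, c@B3, e@B1}   OUT={a@B2, b@B1, c@B3, d@B4, e@B1}
  B5:   IN={a@B2, b@B1, c@B3, d@B4, e@B1}   OUT={a@B2, b@B1, c@B5, d@B4, e@B1}
  B6:   IN={a@B2, b@B1, c@B3, c@B5, d@B4, e@B1}   OUT={a@B2, b@B1, c@B3, c@B5, d@B6, e@B1, f@B6}
  B7:   IN={a@B2, b@B1, c@B3, c@B5, d@B6, e@B1, f@B6}   OUT={a@B2, b@B1, c@B3, c@B5, d@B6, e@B7, f@B6}

Merge at B7: IN[B7] = OUT[B6] = {a@B2, b@B1, c@B3, c@B5, d@B6, e@B1, f@B6}
Applying B7's transfer function to that IN value gives OUT[B7] (row B7 above).

Answer: {a@B2, b@B1, c@B3, c@B5, d@B6, e@B7, f@B6}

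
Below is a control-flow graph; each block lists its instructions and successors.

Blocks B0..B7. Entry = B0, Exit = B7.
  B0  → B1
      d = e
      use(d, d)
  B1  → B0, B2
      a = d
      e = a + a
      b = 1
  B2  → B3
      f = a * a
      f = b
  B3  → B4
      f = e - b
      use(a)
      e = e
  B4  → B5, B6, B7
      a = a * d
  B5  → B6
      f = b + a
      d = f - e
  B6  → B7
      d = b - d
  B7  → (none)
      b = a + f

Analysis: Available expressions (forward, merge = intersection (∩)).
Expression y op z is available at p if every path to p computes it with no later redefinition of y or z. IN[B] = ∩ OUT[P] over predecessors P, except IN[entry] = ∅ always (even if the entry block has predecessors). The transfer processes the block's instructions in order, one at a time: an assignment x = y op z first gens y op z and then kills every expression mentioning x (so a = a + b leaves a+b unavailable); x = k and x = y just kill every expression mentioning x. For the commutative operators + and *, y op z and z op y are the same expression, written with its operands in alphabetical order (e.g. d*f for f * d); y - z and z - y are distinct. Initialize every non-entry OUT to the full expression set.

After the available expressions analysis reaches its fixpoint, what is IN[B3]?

Converged values:
  B0:  IN={}  OUT={}
  B1:  IN={}  OUT={a+a}
  B2:  IN={a+a}  OUT={a*a, a+a}
  B3:  IN={a*a, a+a}  OUT={a*a, a+a}
  B4:  IN={a*a, a+a}  OUT={}
  B5:  IN={}  OUT={a+b, f-e}
  B6:  IN={}  OUT={}
  B7:  IN={}  OUT={a+f}

Merge at B3: IN[B3] = OUT[B2] = {a*a, a+a}

Answer: {a*a, a+a}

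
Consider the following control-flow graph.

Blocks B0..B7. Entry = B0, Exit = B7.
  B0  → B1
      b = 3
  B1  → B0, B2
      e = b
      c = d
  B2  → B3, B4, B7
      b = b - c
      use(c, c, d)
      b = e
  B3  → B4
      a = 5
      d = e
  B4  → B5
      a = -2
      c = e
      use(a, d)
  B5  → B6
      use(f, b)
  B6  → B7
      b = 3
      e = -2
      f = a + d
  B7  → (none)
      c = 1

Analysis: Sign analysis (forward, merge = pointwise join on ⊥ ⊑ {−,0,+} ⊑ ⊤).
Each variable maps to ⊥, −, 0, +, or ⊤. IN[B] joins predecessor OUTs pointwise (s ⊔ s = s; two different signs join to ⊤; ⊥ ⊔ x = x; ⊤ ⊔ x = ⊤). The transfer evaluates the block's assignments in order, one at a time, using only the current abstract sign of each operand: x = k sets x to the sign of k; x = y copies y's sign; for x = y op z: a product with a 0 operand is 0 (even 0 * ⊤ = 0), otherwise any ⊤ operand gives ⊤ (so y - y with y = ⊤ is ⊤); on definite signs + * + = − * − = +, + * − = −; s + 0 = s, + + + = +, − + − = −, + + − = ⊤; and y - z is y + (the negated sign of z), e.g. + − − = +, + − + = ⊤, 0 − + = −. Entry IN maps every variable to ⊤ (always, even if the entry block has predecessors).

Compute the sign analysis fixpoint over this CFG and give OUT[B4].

Converged values:
  B0:   IN=(all ⊤)   OUT={b:+; rest ⊤}
  B1:   IN={b:+; rest ⊤}   OUT={b:+, e:+; rest ⊤}
  B2:   IN={b:+, e:+; rest ⊤}   OUT={b:+, e:+; rest ⊤}
  B3:   IN={b:+, e:+; rest ⊤}   OUT={a:+, b:+, d:+, e:+; rest ⊤}
  B4:   IN={b:+, e:+; rest ⊤}   OUT={a:-, b:+, c:+, e:+; rest ⊤}
  B5:   IN={a:-, b:+, c:+, e:+; rest ⊤}   OUT={a:-, b:+, c:+, e:+; rest ⊤}
  B6:   IN={a:-, b:+, c:+, e:+; rest ⊤}   OUT={a:-, b:+, c:+, e:-; rest ⊤}
  B7:   IN={b:+; rest ⊤}   OUT={b:+, c:+; rest ⊤}

Merge at B4: IN[B4] = OUT[B2] ⊔ OUT[B3] = {a: ⊤, b: +, c: ⊤, d: ⊤, e: +, f: ⊤}
Applying B4's transfer function to that IN value gives OUT[B4] (row B4 above).

Answer: {a: -, b: +, c: +, d: ⊤, e: +, f: ⊤}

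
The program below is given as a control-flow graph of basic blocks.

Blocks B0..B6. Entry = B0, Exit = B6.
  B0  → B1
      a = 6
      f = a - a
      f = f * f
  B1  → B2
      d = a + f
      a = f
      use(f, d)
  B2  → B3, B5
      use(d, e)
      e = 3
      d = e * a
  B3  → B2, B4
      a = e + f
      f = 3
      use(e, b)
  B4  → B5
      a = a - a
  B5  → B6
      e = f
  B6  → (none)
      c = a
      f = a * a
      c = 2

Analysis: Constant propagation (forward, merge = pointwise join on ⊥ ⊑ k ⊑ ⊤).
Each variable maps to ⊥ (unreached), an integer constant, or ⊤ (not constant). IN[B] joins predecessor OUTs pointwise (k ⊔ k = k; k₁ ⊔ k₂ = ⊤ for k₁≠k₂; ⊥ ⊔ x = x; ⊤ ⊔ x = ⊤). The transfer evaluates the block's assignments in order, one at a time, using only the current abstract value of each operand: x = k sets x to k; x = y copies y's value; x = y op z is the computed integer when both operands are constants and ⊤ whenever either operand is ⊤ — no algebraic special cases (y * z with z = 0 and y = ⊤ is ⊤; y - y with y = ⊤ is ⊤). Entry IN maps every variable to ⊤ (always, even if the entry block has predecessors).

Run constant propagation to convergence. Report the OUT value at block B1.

Converged values:
  B0:  IN=(all ⊤)  OUT={a:6, f:0; rest ⊤}
  B1:  IN={a:6, f:0; rest ⊤}  OUT={a:0, d:6, f:0; rest ⊤}
  B2:  IN=(all ⊤)  OUT={e:3; rest ⊤}
  B3:  IN={e:3; rest ⊤}  OUT={e:3, f:3; rest ⊤}
  B4:  IN={e:3, f:3; rest ⊤}  OUT={e:3, f:3; rest ⊤}
  B5:  IN={e:3; rest ⊤}  OUT=(all ⊤)
  B6:  IN=(all ⊤)  OUT={c:2; rest ⊤}

Merge at B1: IN[B1] = OUT[B0] = {a: 6, b: ⊤, c: ⊤, d: ⊤, e: ⊤, f: 0}
Applying B1's transfer function to that IN value gives OUT[B1] (row B1 above).

Answer: {a: 0, b: ⊤, c: ⊤, d: 6, e: ⊤, f: 0}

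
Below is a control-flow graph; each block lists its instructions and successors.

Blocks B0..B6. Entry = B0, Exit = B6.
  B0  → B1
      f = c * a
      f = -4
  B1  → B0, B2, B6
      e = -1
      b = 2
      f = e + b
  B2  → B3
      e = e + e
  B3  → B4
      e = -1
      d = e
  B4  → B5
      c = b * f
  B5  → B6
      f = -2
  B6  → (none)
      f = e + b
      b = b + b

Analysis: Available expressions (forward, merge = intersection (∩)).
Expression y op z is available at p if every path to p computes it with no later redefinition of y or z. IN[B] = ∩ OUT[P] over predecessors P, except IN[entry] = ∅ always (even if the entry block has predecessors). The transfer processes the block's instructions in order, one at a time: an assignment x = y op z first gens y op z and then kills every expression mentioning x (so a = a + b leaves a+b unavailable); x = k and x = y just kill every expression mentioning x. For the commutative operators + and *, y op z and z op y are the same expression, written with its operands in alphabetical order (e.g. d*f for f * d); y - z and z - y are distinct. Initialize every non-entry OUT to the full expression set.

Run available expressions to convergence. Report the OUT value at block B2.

Answer: {a*c}

Working:
Fixpoint table:
  B0: | IN={} | OUT={a*c}
  B1: | IN={a*c} | OUT={a*c, b+e}
  B2: | IN={a*c, b+e} | OUT={a*c}
  B3: | IN={a*c} | OUT={a*c}
  B4: | IN={a*c} | OUT={b*f}
  B5: | IN={b*f} | OUT={}
  B6: | IN={} | OUT={}

Merge at B2: IN[B2] = OUT[B1] = {a*c, b+e}
Applying B2's transfer function to that IN value gives OUT[B2] (row B2 above).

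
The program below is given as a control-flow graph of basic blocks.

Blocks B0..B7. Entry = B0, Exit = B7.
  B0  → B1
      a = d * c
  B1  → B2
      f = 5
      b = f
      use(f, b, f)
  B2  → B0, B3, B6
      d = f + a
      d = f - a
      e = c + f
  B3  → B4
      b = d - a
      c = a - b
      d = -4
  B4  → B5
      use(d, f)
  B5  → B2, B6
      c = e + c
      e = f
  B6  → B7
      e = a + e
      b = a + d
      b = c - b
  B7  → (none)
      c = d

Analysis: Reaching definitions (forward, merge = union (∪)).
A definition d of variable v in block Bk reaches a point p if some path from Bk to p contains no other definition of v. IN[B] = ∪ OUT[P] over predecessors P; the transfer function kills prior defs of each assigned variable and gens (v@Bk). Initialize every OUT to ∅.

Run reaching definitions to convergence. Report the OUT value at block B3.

Converged values:
  B0: | IN={a@B0, b@B1, b@B3, c@B5, d@B2, e@B2, f@B1} | OUT={a@B0, b@B1, b@B3, c@B5, d@B2, e@B2, f@B1}
  B1: | IN={a@B0, b@B1, b@B3, c@B5, d@B2, e@B2, f@B1} | OUT={a@B0, b@B1, c@B5, d@B2, e@B2, f@B1}
  B2: | IN={a@B0, b@B1, b@B3, c@B5, d@B2, d@B3, e@B2, e@B5, f@B1} | OUT={a@B0, b@B1, b@B3, c@B5, d@B2, e@B2, f@B1}
  B3: | IN={a@B0, b@B1, b@B3, c@B5, d@B2, e@B2, f@B1} | OUT={a@B0, b@B3, c@B3, d@B3, e@B2, f@B1}
  B4: | IN={a@B0, b@B3, c@B3, d@B3, e@B2, f@B1} | OUT={a@B0, b@B3, c@B3, d@B3, e@B2, f@B1}
  B5: | IN={a@B0, b@B3, c@B3, d@B3, e@B2, f@B1} | OUT={a@B0, b@B3, c@B5, d@B3, e@B5, f@B1}
  B6: | IN={a@B0, b@B1, b@B3, c@B5, d@B2, d@B3, e@B2, e@B5, f@B1} | OUT={a@B0, b@B6, c@B5, d@B2, d@B3, e@B6, f@B1}
  B7: | IN={a@B0, b@B6, c@B5, d@B2, d@B3, e@B6, f@B1} | OUT={a@B0, b@B6, c@B7, d@B2, d@B3, e@B6, f@B1}

Merge at B3: IN[B3] = OUT[B2] = {a@B0, b@B1, b@B3, c@B5, d@B2, e@B2, f@B1}
Applying B3's transfer function to that IN value gives OUT[B3] (row B3 above).

Answer: {a@B0, b@B3, c@B3, d@B3, e@B2, f@B1}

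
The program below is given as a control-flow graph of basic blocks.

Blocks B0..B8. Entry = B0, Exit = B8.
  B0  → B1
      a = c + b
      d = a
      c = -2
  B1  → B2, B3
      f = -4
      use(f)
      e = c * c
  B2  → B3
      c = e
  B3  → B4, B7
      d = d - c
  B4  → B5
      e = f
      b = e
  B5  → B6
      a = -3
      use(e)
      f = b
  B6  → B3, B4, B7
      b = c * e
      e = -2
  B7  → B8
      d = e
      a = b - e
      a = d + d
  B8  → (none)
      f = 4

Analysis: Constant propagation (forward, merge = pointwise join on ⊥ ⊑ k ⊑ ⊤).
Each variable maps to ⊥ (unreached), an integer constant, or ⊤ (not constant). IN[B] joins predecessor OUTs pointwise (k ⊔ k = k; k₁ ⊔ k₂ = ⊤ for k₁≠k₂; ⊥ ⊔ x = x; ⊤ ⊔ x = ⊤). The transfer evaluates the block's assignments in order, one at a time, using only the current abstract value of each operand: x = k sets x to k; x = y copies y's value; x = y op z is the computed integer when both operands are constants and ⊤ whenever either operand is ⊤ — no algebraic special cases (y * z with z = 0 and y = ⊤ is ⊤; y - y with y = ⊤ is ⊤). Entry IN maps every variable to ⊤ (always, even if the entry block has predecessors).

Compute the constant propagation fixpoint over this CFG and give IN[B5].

Converged values:
  B0:  IN=(all ⊤)  OUT={c:-2; rest ⊤}
  B1:  IN={c:-2; rest ⊤}  OUT={c:-2, e:4, f:-4; rest ⊤}
  B2:  IN={c:-2, e:4, f:-4; rest ⊤}  OUT={c:4, e:4, f:-4; rest ⊤}
  B3:  IN={f:-4; rest ⊤}  OUT={f:-4; rest ⊤}
  B4:  IN={f:-4; rest ⊤}  OUT={b:-4, e:-4, f:-4; rest ⊤}
  B5:  IN={b:-4, e:-4, f:-4; rest ⊤}  OUT={a:-3, b:-4, e:-4, f:-4; rest ⊤}
  B6:  IN={a:-3, b:-4, e:-4, f:-4; rest ⊤}  OUT={a:-3, e:-2, f:-4; rest ⊤}
  B7:  IN={f:-4; rest ⊤}  OUT={f:-4; rest ⊤}
  B8:  IN={f:-4; rest ⊤}  OUT={f:4; rest ⊤}

Merge at B5: IN[B5] = OUT[B4] = {a: ⊤, b: -4, c: ⊤, d: ⊤, e: -4, f: -4}

Answer: {a: ⊤, b: -4, c: ⊤, d: ⊤, e: -4, f: -4}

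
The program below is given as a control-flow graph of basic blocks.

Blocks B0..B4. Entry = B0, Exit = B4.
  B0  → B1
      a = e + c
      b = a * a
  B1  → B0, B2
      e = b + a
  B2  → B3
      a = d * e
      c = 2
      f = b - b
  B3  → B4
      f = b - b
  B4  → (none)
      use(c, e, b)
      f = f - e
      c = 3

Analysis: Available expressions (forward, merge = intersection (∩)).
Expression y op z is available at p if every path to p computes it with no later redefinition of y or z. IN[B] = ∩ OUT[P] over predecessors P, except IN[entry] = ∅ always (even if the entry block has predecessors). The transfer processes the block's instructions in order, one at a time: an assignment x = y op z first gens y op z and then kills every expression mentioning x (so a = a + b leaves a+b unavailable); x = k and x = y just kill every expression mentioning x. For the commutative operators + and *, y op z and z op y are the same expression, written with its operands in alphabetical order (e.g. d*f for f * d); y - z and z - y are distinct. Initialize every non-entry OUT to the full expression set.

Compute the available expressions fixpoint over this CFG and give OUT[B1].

Answer: {a*a, a+b}

Trace:
Fixpoint table:
  B0: | IN={} | OUT={a*a, c+e}
  B1: | IN={a*a, c+e} | OUT={a*a, a+b}
  B2: | IN={a*a, a+b} | OUT={b-b, d*e}
  B3: | IN={b-b, d*e} | OUT={b-b, d*e}
  B4: | IN={b-b, d*e} | OUT={b-b, d*e}

Merge at B1: IN[B1] = OUT[B0] = {a*a, c+e}
Applying B1's transfer function to that IN value gives OUT[B1] (row B1 above).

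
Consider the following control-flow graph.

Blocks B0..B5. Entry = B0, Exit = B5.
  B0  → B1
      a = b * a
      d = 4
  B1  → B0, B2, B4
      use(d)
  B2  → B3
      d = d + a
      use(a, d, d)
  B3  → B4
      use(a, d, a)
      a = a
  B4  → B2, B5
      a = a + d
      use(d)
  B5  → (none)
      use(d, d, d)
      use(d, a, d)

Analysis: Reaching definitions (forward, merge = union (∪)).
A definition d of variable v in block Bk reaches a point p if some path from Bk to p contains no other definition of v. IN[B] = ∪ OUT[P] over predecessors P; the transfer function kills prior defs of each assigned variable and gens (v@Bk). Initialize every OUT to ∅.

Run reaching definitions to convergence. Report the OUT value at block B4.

Answer: {a@B4, d@B0, d@B2}

Working:
Per-block solution:
  B0:  IN={a@B0, d@B0}  OUT={a@B0, d@B0}
  B1:  IN={a@B0, d@B0}  OUT={a@B0, d@B0}
  B2:  IN={a@B0, a@B4, d@B0, d@B2}  OUT={a@B0, a@B4, d@B2}
  B3:  IN={a@B0, a@B4, d@B2}  OUT={a@B3, d@B2}
  B4:  IN={a@B0, a@B3, d@B0, d@B2}  OUT={a@B4, d@B0, d@B2}
  B5:  IN={a@B4, d@B0, d@B2}  OUT={a@B4, d@B0, d@B2}

Merge at B4: IN[B4] = OUT[B1] ⊔ OUT[B3] = {a@B0, a@B3, d@B0, d@B2}
Applying B4's transfer function to that IN value gives OUT[B4] (row B4 above).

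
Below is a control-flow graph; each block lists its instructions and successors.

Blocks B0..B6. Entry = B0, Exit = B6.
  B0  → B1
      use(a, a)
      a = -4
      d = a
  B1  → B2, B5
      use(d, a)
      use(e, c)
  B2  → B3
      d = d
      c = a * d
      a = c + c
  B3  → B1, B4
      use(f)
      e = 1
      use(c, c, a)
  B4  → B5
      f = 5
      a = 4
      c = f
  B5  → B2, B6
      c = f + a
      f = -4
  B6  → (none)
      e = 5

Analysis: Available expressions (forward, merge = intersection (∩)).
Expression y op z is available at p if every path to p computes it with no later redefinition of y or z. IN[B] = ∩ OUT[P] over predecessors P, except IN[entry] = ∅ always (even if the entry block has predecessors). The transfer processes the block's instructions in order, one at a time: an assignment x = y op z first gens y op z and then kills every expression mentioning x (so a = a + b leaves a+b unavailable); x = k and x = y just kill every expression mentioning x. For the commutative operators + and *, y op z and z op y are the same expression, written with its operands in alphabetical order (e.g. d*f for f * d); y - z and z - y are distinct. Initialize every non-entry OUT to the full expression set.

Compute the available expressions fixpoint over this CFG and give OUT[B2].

Answer: {c+c}

Working:
Converged values:
  B0: | IN={} | OUT={}
  B1: | IN={} | OUT={}
  B2: | IN={} | OUT={c+c}
  B3: | IN={c+c} | OUT={c+c}
  B4: | IN={c+c} | OUT={}
  B5: | IN={} | OUT={}
  B6: | IN={} | OUT={}

Merge at B2: IN[B2] = OUT[B1] ∩ OUT[B5] = {}
Applying B2's transfer function to that IN value gives OUT[B2] (row B2 above).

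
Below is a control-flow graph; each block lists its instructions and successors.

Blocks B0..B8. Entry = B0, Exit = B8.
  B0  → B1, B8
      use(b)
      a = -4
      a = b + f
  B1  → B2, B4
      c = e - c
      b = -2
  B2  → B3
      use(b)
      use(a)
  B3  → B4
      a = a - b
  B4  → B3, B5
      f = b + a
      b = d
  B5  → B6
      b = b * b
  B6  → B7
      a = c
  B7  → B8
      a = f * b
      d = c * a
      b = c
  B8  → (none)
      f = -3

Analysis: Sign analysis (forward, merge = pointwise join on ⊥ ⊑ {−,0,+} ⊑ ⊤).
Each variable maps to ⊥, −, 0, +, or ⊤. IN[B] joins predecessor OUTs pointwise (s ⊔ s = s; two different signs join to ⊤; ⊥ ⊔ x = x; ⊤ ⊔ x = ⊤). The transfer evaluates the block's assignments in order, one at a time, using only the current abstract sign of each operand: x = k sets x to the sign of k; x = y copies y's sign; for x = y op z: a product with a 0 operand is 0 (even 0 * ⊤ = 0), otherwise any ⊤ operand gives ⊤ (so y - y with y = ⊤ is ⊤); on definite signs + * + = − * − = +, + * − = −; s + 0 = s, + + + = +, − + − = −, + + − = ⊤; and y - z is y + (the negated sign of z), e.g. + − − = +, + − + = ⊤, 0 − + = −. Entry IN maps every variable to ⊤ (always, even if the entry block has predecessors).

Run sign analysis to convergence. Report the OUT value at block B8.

Converged values:
  B0:  IN=(all ⊤)  OUT=(all ⊤)
  B1:  IN=(all ⊤)  OUT={b:-; rest ⊤}
  B2:  IN={b:-; rest ⊤}  OUT={b:-; rest ⊤}
  B3:  IN=(all ⊤)  OUT=(all ⊤)
  B4:  IN=(all ⊤)  OUT=(all ⊤)
  B5:  IN=(all ⊤)  OUT=(all ⊤)
  B6:  IN=(all ⊤)  OUT=(all ⊤)
  B7:  IN=(all ⊤)  OUT=(all ⊤)
  B8:  IN=(all ⊤)  OUT={f:-; rest ⊤}

Merge at B8: IN[B8] = OUT[B0] ⊔ OUT[B7] = {a: ⊤, b: ⊤, c: ⊤, d: ⊤, e: ⊤, f: ⊤}
Applying B8's transfer function to that IN value gives OUT[B8] (row B8 above).

Answer: {a: ⊤, b: ⊤, c: ⊤, d: ⊤, e: ⊤, f: -}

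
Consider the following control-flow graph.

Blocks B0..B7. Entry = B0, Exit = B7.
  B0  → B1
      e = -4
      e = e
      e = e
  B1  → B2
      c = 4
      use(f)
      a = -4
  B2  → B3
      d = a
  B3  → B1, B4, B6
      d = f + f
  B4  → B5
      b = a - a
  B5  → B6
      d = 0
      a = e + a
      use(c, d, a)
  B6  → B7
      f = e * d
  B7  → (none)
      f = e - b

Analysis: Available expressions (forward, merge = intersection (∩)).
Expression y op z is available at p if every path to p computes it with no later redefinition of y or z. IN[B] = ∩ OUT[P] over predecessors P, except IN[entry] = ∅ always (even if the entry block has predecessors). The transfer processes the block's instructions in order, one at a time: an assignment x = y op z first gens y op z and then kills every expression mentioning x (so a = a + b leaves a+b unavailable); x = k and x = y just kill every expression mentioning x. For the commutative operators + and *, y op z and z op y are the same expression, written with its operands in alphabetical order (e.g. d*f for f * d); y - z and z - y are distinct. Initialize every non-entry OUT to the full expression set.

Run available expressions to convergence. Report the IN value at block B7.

Fixpoint table:
  B0:   IN={}   OUT={}
  B1:   IN={}   OUT={}
  B2:   IN={}   OUT={}
  B3:   IN={}   OUT={f+f}
  B4:   IN={f+f}   OUT={a-a, f+f}
  B5:   IN={a-a, f+f}   OUT={f+f}
  B6:   IN={f+f}   OUT={d*e}
  B7:   IN={d*e}   OUT={d*e, e-b}

Merge at B7: IN[B7] = OUT[B6] = {d*e}

Answer: {d*e}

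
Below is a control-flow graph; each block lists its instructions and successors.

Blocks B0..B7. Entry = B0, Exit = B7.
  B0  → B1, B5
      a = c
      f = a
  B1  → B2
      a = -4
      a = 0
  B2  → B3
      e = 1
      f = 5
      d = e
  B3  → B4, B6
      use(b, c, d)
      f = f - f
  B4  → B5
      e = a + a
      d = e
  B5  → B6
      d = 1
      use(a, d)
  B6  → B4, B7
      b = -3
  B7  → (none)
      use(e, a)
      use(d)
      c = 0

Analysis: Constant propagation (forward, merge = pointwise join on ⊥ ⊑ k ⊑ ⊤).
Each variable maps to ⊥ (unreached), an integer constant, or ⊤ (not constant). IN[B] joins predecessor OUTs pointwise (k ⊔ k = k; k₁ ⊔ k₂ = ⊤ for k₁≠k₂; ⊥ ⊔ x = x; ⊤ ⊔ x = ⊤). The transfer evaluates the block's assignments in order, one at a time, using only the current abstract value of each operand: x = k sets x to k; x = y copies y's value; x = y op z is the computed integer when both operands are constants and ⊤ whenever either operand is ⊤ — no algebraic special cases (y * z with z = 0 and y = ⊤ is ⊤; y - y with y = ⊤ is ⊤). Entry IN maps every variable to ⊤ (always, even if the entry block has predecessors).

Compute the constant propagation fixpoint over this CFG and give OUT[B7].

Converged values:
  B0: | IN=(all ⊤) | OUT=(all ⊤)
  B1: | IN=(all ⊤) | OUT={a:0; rest ⊤}
  B2: | IN={a:0; rest ⊤} | OUT={a:0, d:1, e:1, f:5; rest ⊤}
  B3: | IN={a:0, d:1, e:1, f:5; rest ⊤} | OUT={a:0, d:1, e:1, f:0; rest ⊤}
  B4: | IN={d:1; rest ⊤} | OUT=(all ⊤)
  B5: | IN=(all ⊤) | OUT={d:1; rest ⊤}
  B6: | IN={d:1; rest ⊤} | OUT={b:-3, d:1; rest ⊤}
  B7: | IN={b:-3, d:1; rest ⊤} | OUT={b:-3, c:0, d:1; rest ⊤}

Merge at B7: IN[B7] = OUT[B6] = {a: ⊤, b: -3, c: ⊤, d: 1, e: ⊤, f: ⊤}
Applying B7's transfer function to that IN value gives OUT[B7] (row B7 above).

Answer: {a: ⊤, b: -3, c: 0, d: 1, e: ⊤, f: ⊤}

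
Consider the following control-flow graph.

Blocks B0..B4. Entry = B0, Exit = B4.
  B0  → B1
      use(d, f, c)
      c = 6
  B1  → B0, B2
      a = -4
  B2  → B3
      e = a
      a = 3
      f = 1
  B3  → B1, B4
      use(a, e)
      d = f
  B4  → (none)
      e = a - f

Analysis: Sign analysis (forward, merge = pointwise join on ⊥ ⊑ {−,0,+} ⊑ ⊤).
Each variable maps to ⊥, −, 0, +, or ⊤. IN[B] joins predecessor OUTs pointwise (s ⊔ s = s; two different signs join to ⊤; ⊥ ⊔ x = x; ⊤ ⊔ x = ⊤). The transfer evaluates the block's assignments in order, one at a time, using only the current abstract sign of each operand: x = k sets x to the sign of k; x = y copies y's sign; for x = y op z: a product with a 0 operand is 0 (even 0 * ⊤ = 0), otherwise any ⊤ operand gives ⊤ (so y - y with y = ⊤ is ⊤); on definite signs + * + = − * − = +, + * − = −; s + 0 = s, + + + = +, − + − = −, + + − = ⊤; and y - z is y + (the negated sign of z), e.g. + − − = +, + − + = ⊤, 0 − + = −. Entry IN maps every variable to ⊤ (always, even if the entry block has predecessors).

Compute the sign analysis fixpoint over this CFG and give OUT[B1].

Answer: {a: -, b: ⊤, c: +, d: ⊤, e: ⊤, f: ⊤}

Derivation:
Fixpoint table:
  B0: | IN=(all ⊤) | OUT={c:+; rest ⊤}
  B1: | IN={c:+; rest ⊤} | OUT={a:-, c:+; rest ⊤}
  B2: | IN={a:-, c:+; rest ⊤} | OUT={a:+, c:+, e:-, f:+; rest ⊤}
  B3: | IN={a:+, c:+, e:-, f:+; rest ⊤} | OUT={a:+, c:+, d:+, e:-, f:+; rest ⊤}
  B4: | IN={a:+, c:+, d:+, e:-, f:+; rest ⊤} | OUT={a:+, c:+, d:+, f:+; rest ⊤}

Merge at B1: IN[B1] = OUT[B0] ⊔ OUT[B3] = {a: ⊤, b: ⊤, c: +, d: ⊤, e: ⊤, f: ⊤}
Applying B1's transfer function to that IN value gives OUT[B1] (row B1 above).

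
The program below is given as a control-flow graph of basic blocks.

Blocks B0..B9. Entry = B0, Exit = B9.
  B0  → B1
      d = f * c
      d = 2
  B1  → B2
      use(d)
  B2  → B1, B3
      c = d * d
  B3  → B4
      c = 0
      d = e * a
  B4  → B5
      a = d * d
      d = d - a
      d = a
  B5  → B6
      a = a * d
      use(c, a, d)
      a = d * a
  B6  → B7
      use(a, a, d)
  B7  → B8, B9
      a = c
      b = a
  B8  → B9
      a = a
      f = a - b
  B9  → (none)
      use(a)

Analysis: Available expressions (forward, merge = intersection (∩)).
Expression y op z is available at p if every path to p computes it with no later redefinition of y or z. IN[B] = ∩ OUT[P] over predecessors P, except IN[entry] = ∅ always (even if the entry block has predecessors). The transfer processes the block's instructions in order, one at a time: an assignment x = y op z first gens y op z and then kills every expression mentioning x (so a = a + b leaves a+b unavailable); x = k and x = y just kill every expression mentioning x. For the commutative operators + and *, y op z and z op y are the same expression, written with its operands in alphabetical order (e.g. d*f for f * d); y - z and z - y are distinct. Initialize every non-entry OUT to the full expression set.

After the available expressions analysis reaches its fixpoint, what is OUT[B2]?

Converged values:
  B0:  IN={}  OUT={c*f}
  B1:  IN={}  OUT={}
  B2:  IN={}  OUT={d*d}
  B3:  IN={d*d}  OUT={a*e}
  B4:  IN={a*e}  OUT={}
  B5:  IN={}  OUT={}
  B6:  IN={}  OUT={}
  B7:  IN={}  OUT={}
  B8:  IN={}  OUT={a-b}
  B9:  IN={}  OUT={}

Merge at B2: IN[B2] = OUT[B1] = {}
Applying B2's transfer function to that IN value gives OUT[B2] (row B2 above).

Answer: {d*d}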